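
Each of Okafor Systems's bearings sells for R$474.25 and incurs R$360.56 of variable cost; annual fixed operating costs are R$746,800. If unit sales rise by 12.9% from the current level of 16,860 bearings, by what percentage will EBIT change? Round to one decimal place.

+21.1%

Total contribution margin = 16,860 × R$113.69 = R$1,916,813.40.
EBIT = R$1,916,813.40 − R$746,800 = R$1,170,013.40.
Degree of operating leverage = R$1,916,813.40 / R$1,170,013.40 = 1.6383.
%ΔEBIT = DOL × %ΔSales = 1.6383 × +12.9% = +21.1%.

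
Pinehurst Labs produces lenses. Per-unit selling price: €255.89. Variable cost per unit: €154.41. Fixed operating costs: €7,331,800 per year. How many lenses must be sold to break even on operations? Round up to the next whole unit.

Contribution margin per unit = €255.89 − €154.41 = €101.48.
Break-even Q = €7,331,800 / €101.48 = 72,248.72 → 72,249 lenses.

72,249 lenses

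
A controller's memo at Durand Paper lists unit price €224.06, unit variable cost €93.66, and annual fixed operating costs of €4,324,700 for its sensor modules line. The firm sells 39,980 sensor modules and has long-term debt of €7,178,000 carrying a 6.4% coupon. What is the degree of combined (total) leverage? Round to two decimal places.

Total contribution margin = 39,980 × €130.40 = €5,213,392.00.
Operating income = contribution − fixed costs = €5,213,392.00 − €4,324,700 = €888,692.00. Interest = €459,392.00.
DOL = €5,213,392.00 ÷ €888,692.00 = 5.8664; DFL = €888,692.00 ÷ €429,300.00 = 2.0701.
Combined leverage = 5.8664 × 2.0701 = 12.1440.

12.14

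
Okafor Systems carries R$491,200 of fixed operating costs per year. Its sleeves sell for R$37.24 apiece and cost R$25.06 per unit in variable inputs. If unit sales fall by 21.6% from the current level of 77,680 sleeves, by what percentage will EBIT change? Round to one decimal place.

At 77,680 units, contribution = 77,680 × R$12.18 = R$946,142.40.
Operating income = contribution − fixed costs = R$946,142.40 − R$491,200 = R$454,942.40.
Degree of operating leverage = R$946,142.40 / R$454,942.40 = 2.0797.
So EBIT moves 2.0797 × (-21.6%) = -44.9%.

-44.9%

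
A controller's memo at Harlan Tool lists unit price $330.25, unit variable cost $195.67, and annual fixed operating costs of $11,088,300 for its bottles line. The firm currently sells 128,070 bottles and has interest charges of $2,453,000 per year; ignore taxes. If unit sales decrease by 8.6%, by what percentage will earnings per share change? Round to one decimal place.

-40.1%

Contribution at this volume is 128,070 × $134.58 = $17,235,660.60.
Subtracting fixed costs: EBIT = $17,235,660.60 − $11,088,300 = $6,147,360.60.
After interest of $2,453,000.00, pre-tax earnings = $3,694,360.60.
DCL = total CM / (EBIT − I) = $17,235,660.60 / $3,694,360.60 = 4.6654.
%ΔEPS = DCL × %ΔSales = 4.6654 × -8.6% = -40.1%.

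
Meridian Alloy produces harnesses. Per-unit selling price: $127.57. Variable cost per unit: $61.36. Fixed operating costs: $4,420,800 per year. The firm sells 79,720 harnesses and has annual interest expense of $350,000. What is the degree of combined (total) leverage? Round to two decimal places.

Total contribution margin = 79,720 × $66.21 = $5,278,261.20.
Subtracting fixed costs: EBIT = $5,278,261.20 − $4,420,800 = $857,461.20. Interest = $350,000.00.
DOL = $5,278,261.20 ÷ $857,461.20 = 6.1557; DFL = $857,461.20 ÷ $507,461.20 = 1.6897.
Combined leverage = 6.1557 × 1.6897 = 10.4013.

10.40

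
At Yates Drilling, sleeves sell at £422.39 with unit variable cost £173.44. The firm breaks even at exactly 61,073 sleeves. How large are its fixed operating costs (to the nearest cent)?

£15,204,123.35

Each unit contributes £422.39 − £173.44 = £248.95.
Since BE = FC / CM, FC = 61,073 × £248.95 = £15,204,123.35.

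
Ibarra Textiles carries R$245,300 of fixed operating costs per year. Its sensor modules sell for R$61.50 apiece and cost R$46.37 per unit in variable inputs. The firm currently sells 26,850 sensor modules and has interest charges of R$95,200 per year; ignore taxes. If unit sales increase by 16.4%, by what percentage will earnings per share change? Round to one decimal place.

+101.3%

Total contribution margin = 26,850 × R$15.13 = R$406,240.50.
Operating income = contribution − fixed costs = R$406,240.50 − R$245,300 = R$160,940.50.
After interest of R$95,200.00, pre-tax earnings = R$65,740.50.
Degree of combined leverage = contribution ÷ (EBIT − I) = R$406,240.50 ÷ R$65,740.50 = 6.1795.
%ΔEPS = DCL × %ΔSales = 6.1795 × +16.4% = +101.3%.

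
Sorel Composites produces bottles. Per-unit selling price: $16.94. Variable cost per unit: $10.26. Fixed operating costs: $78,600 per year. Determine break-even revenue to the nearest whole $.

$199,324

CM per unit = $16.94 − $10.26 = $6.68; CM ratio = $6.68 / $16.94 = 0.3943.
Break-even sales = FC ÷ CM ratio = $78,600 × $16.94 / $6.68 = $199,324.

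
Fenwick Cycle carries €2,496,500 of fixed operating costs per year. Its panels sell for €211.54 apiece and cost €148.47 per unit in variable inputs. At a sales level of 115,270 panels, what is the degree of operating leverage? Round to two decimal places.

1.52

Contribution at this volume is 115,270 × €63.07 = €7,270,078.90.
Subtracting fixed costs: EBIT = €7,270,078.90 − €2,496,500 = €4,773,578.90.
Degree of operating leverage = €7,270,078.90 / €4,773,578.90 = 1.5230.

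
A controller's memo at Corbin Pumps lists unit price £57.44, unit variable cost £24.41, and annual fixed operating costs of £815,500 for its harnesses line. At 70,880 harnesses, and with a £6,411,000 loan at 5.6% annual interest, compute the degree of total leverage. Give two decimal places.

Contribution at this volume is 70,880 × £33.03 = £2,341,166.40.
EBIT = £2,341,166.40 − £815,500 = £1,525,666.40. Interest = £359,016.00, so EBIT − I = £1,166,650.40.
DCL = contribution ÷ (EBIT − I) = £2,341,166.40 ÷ £1,166,650.40 = 2.0067.

2.01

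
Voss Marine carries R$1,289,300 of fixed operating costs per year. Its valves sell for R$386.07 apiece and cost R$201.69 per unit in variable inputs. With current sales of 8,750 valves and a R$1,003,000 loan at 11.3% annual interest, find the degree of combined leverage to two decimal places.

Contribution at this volume is 8,750 × R$184.38 = R$1,613,325.00.
EBIT = R$1,613,325.00 − R$1,289,300 = R$324,025.00. Interest = R$113,339.00, so EBIT − I = R$210,686.00.
Degree of total leverage = total CM / (EBIT − interest) = R$1,613,325.00 / R$210,686.00 = 7.6575.

7.66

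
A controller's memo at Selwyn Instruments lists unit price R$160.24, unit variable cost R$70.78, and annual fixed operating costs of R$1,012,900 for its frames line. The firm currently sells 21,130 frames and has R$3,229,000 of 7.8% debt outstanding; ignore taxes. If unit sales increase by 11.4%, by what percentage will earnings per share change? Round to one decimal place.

At 21,130 units, contribution = 21,130 × R$89.46 = R$1,890,289.80.
EBIT = R$1,890,289.80 − R$1,012,900 = R$877,389.80.
Interest = R$251,862.00, so EBIT − I = R$625,527.80.
DCL = total CM / (EBIT − I) = R$1,890,289.80 / R$625,527.80 = 3.0219.
%ΔEPS = DCL × %ΔSales = 3.0219 × +11.4% = +34.4%.

+34.4%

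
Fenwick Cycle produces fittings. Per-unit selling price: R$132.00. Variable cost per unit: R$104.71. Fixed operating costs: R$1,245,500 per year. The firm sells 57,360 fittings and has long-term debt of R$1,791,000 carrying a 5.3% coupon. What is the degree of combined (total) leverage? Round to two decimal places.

Contribution at this volume is 57,360 × R$27.29 = R$1,565,354.40.
Subtracting fixed costs: EBIT = R$1,565,354.40 − R$1,245,500 = R$319,854.40. Interest = R$94,923.00.
DOL = R$1,565,354.40 ÷ R$319,854.40 = 4.8940; DFL = R$319,854.40 ÷ R$224,931.40 = 1.4220.
Combined leverage = 4.8940 × 1.4220 = 6.9593.

6.96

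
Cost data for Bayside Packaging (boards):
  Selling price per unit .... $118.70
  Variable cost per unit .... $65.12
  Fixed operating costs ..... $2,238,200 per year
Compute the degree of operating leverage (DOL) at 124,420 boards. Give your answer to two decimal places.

1.51

Contribution at this volume is 124,420 × $53.58 = $6,666,423.60.
Subtracting fixed costs: EBIT = $6,666,423.60 − $2,238,200 = $4,428,223.60.
DOL = contribution ÷ EBIT = $6,666,423.60 ÷ $4,428,223.60 = 1.5054.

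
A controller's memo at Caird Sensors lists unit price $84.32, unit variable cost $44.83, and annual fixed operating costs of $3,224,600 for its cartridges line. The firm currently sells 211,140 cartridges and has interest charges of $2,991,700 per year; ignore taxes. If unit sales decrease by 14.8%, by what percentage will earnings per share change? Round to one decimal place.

Total contribution margin = 211,140 × $39.49 = $8,337,918.60.
Subtracting fixed costs: EBIT = $8,337,918.60 − $3,224,600 = $5,113,318.60.
Interest = $2,991,700.00, so EBIT − I = $2,121,618.60.
DCL = total CM / (EBIT − I) = $8,337,918.60 / $2,121,618.60 = 3.9300.
EPS therefore changes by 3.9300 × (-14.8%) = -58.2%.

-58.2%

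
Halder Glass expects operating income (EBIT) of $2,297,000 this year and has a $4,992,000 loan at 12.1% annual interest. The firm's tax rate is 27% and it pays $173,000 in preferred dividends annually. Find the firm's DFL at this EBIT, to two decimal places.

1.58

Interest = $604,032.00.
Pre-tax preferred-dividend burden = $173,000 ÷ (1 − 0.27) = $236,986.30.
DFL = EBIT ÷ [EBIT − I − D_p/(1−t)] = $2,297,000 ÷ [$2,297,000 − $604,032.00 − $236,986.30] = $2,297,000 ÷ $1,455,981.70 = 1.5776.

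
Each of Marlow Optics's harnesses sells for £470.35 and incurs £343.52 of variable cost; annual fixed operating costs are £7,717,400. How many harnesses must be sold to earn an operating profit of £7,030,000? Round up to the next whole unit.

Each unit contributes £470.35 − £343.52 = £126.83.
Units = (FC + target) / CM = (£7,717,400 + £7,030,000) / £126.83 = 116,276.91, so 116,277 harnesses.

116,277 harnesses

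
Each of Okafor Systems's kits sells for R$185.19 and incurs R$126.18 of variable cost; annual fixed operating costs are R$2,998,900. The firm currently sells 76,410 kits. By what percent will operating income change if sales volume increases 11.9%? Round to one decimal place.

At 76,410 units, contribution = 76,410 × R$59.01 = R$4,508,954.10.
EBIT = R$4,508,954.10 − R$2,998,900 = R$1,510,054.10.
Degree of operating leverage = R$4,508,954.10 / R$1,510,054.10 = 2.9860.
So EBIT moves 2.9860 × (+11.9%) = +35.5%.

+35.5%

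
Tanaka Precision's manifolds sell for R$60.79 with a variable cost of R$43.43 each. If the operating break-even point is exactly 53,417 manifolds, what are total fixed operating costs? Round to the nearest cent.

R$927,319.12

Contribution margin per unit = R$60.79 − R$43.43 = R$17.36.
Since BE = FC / CM, FC = 53,417 × R$17.36 = R$927,319.12.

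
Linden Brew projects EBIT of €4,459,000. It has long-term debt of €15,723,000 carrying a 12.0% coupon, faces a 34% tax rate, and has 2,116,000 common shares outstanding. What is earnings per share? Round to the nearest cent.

€0.80

Pre-tax income = €4,459,000 − €1,886,760.00 = €2,572,240.00.
After tax at 34%: net income = €2,572,240.00 × 0.66 = €1,697,678.40.
Per share: €1,697,678.40 / 2,116,000 shares = €0.80.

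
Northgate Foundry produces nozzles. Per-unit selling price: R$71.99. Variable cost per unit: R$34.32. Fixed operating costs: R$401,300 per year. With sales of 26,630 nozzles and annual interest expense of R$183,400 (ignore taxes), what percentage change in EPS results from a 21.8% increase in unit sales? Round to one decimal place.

+52.3%

Contribution at this volume is 26,630 × R$37.67 = R$1,003,152.10.
EBIT = R$1,003,152.10 − R$401,300 = R$601,852.10.
Interest = R$183,400.00, so EBIT − I = R$418,452.10.
DCL = total CM / (EBIT − I) = R$1,003,152.10 / R$418,452.10 = 2.3973.
EPS therefore changes by 2.3973 × (+21.8%) = +52.3%.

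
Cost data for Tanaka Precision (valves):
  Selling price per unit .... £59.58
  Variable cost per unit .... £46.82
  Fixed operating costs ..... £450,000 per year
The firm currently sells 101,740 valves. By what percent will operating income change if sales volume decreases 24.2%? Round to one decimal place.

At 101,740 units, contribution = 101,740 × £12.76 = £1,298,202.40.
Subtracting fixed costs: EBIT = £1,298,202.40 − £450,000 = £848,202.40.
So DOL = total CM / EBIT = £1,298,202.40 / £848,202.40 = 1.5305.
Operating income changes by 1.5305 × -24.2% = -37.0%.

-37.0%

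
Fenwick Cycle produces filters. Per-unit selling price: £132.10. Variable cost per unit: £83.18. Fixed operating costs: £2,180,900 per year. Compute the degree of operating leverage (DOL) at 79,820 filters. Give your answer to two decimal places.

Total contribution margin = 79,820 × £48.92 = £3,904,794.40.
Operating income = contribution − fixed costs = £3,904,794.40 − £2,180,900 = £1,723,894.40.
So DOL = total CM / EBIT = £3,904,794.40 / £1,723,894.40 = 2.2651.

2.27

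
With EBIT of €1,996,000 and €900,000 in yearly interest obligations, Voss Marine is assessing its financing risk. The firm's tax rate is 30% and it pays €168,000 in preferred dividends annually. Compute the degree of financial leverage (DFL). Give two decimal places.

2.33

Annual interest charges come to €900,000.00.
Pre-tax preferred-dividend burden = €168,000 ÷ (1 − 0.30) = €240,000.00.
DFL = EBIT ÷ [EBIT − I − D_p/(1−t)] = €1,996,000 ÷ [€1,996,000 − €900,000.00 − €240,000.00] = €1,996,000 ÷ €856,000.00 = 2.3318.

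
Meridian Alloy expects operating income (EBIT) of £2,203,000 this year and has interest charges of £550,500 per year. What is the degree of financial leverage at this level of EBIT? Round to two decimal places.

Interest = £550,500.00.
Degree of financial leverage = EBIT / (EBIT − interest) = £2,203,000 / £1,652,500.00 = 1.3331.

1.33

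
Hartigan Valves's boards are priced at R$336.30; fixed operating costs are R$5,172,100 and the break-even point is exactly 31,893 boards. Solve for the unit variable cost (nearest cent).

R$174.13

At break-even, FC = Q × (P − VC), so P − VC = R$5,172,100 ÷ 31,893 = R$162.1704.
Hence VC = price − CM = R$336.30 − R$162.1704 = R$174.13.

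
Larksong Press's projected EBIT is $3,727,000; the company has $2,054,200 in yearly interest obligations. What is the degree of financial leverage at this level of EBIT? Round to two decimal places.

Interest = $2,054,200.00.
Degree of financial leverage = EBIT / (EBIT − interest) = $3,727,000 / $1,672,800.00 = 2.2280.

2.23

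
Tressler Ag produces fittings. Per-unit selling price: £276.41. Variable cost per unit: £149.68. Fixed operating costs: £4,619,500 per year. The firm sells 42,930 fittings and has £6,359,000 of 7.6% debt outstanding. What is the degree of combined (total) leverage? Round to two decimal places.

Contribution at this volume is 42,930 × £126.73 = £5,440,518.90.
Operating income = contribution − fixed costs = £5,440,518.90 − £4,619,500 = £821,018.90. Interest = £483,284.00, so EBIT − I = £337,734.90.
DCL = contribution ÷ (EBIT − I) = £5,440,518.90 ÷ £337,734.90 = 16.1088.

16.11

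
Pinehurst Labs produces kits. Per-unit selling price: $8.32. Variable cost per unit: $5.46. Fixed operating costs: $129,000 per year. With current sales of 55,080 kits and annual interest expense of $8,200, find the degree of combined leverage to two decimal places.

7.75

At 55,080 units, contribution = 55,080 × $2.86 = $157,528.80.
Subtracting fixed costs: EBIT = $157,528.80 − $129,000 = $28,528.80. Interest = $8,200.00, so EBIT − I = $20,328.80.
DCL = contribution ÷ (EBIT − I) = $157,528.80 ÷ $20,328.80 = 7.7490.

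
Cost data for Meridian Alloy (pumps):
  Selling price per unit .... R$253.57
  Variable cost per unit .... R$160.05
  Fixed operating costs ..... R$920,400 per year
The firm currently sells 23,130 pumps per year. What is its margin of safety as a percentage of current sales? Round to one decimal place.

Each unit contributes R$253.57 − R$160.05 = R$93.52. Break-even units = R$920,400 ÷ R$93.52 = 9,841.75; break-even revenue = 9,841.75 × R$253.57 = R$2,495,571.30.
Current sales = 23,130 × R$253.57 = R$5,865,074.10.
Margin of safety = (R$5,865,074.10 − R$2,495,571.30) ÷ R$5,865,074.10 = 57.5%.

57.5%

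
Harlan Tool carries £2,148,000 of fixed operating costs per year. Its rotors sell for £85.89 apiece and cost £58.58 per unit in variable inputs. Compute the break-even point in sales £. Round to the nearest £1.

Contribution margin per unit = £85.89 − £58.58 = £27.31, a CM ratio of £27.31 ÷ £85.89 = 0.3180.
Break-even revenue = fixed costs × price ÷ CM = £2,148,000 × £85.89 ÷ £27.31 = £6,755,464.

£6,755,464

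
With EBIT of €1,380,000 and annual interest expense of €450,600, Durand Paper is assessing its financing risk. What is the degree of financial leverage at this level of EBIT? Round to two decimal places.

Annual interest charges come to €450,600.00.
DFL = EBIT ÷ (EBIT − I) = €1,380,000 ÷ (€1,380,000 − €450,600.00) = €1,380,000 ÷ €929,400.00 = 1.4848.

1.48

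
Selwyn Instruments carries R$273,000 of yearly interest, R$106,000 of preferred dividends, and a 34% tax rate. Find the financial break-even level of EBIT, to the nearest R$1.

Grossing the preferred dividend up to pre-tax terms: R$106,000 / (1 − 0.34) = R$160,606.06.
Financial break-even EBIT = interest + D_p ÷ (1 − t) = R$273,000 + R$160,606.06 = R$433,606.06.

R$433,606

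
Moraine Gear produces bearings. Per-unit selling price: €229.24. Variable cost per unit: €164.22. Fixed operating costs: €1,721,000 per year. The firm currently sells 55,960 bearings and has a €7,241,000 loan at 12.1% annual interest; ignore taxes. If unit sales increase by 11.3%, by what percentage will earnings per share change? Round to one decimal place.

+39.5%

At 55,960 units, contribution = 55,960 × €65.02 = €3,638,519.20.
Subtracting fixed costs: EBIT = €3,638,519.20 − €1,721,000 = €1,917,519.20.
Interest = €876,161.00, so EBIT − I = €1,041,358.20.
DCL = total CM / (EBIT − I) = €3,638,519.20 / €1,041,358.20 = 3.4940.
EPS therefore changes by 3.4940 × (+11.3%) = +39.5%.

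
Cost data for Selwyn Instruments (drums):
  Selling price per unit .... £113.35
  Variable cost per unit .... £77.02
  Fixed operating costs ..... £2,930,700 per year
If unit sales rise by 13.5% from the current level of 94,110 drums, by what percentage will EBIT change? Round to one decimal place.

+94.5%

Total contribution margin = 94,110 × £36.33 = £3,419,016.30.
Operating income = contribution − fixed costs = £3,419,016.30 − £2,930,700 = £488,316.30.
Degree of operating leverage = £3,419,016.30 / £488,316.30 = 7.0016.
%ΔEBIT = DOL × %ΔSales = 7.0016 × +13.5% = +94.5%.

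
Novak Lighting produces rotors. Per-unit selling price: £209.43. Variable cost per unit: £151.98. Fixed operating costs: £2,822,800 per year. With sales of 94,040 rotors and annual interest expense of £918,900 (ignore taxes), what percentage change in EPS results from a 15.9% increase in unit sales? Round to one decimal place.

+51.7%

At 94,040 units, contribution = 94,040 × £57.45 = £5,402,598.00.
Subtracting fixed costs: EBIT = £5,402,598.00 − £2,822,800 = £2,579,798.00.
Interest = £918,900.00, so EBIT − I = £1,660,898.00.
Degree of combined leverage = contribution ÷ (EBIT − I) = £5,402,598.00 ÷ £1,660,898.00 = 3.2528.
%ΔEPS = DCL × %ΔSales = 3.2528 × +15.9% = +51.7%.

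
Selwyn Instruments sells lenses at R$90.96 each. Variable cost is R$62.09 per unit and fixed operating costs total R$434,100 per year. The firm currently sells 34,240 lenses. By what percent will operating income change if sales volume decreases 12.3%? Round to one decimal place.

At 34,240 units, contribution = 34,240 × R$28.87 = R$988,508.80.
EBIT = R$988,508.80 − R$434,100 = R$554,408.80.
Degree of operating leverage = R$988,508.80 / R$554,408.80 = 1.7830.
Operating income changes by 1.7830 × -12.3% = -21.9%.

-21.9%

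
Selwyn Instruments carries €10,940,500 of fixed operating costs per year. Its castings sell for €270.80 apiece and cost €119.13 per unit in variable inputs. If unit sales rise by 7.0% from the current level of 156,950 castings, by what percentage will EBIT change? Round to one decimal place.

Contribution at this volume is 156,950 × €151.67 = €23,804,606.50.
EBIT = €23,804,606.50 − €10,940,500 = €12,864,106.50.
So DOL = total CM / EBIT = €23,804,606.50 / €12,864,106.50 = 1.8505.
Operating income changes by 1.8505 × +7.0% = +13.0%.

+13.0%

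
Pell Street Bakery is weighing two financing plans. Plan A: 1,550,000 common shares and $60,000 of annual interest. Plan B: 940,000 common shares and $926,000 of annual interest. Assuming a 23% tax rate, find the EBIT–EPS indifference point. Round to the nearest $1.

$2,260,492

Set EPS_A = EPS_B: (EBIT − $60,000)(1 − 0.23) ÷ 1,550,000 = (EBIT − $926,000)(1 − 0.23) ÷ 940,000.
The (1 − t) factor cancels: (EBIT − 60,000) × 940,000 = (EBIT − 926,000) × 1,550,000.
Solving, EBIT = (926,000·1,550,000 − 60,000·940,000) / (1,550,000 − 940,000) = 1,378,900,000,000 / 610,000 = 2,260,491.80.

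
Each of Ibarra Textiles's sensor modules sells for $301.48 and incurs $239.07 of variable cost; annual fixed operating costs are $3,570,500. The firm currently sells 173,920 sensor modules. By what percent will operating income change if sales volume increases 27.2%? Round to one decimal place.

+40.5%

At 173,920 units, contribution = 173,920 × $62.41 = $10,854,347.20.
Operating income = contribution − fixed costs = $10,854,347.20 − $3,570,500 = $7,283,847.20.
DOL = contribution ÷ EBIT = $10,854,347.20 ÷ $7,283,847.20 = 1.4902.
Operating income changes by 1.4902 × +27.2% = +40.5%.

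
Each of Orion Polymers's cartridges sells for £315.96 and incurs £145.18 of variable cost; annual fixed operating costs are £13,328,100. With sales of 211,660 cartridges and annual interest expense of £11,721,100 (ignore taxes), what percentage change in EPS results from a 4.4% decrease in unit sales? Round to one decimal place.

-14.3%

Total contribution margin = 211,660 × £170.78 = £36,147,294.80.
EBIT = £36,147,294.80 − £13,328,100 = £22,819,194.80.
After interest of £11,721,100.00, pre-tax earnings = £11,098,094.80.
Degree of combined leverage = contribution ÷ (EBIT − I) = £36,147,294.80 ÷ £11,098,094.80 = 3.2571.
%ΔEPS = DCL × %ΔSales = 3.2571 × -4.4% = -14.3%.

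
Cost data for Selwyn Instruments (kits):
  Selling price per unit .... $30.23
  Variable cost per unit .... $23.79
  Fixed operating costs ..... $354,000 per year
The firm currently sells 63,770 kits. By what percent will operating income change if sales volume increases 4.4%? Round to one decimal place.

Total contribution margin = 63,770 × $6.44 = $410,678.80.
Operating income = contribution − fixed costs = $410,678.80 − $354,000 = $56,678.80.
So DOL = total CM / EBIT = $410,678.80 / $56,678.80 = 7.2457.
%ΔEBIT = DOL × %ΔSales = 7.2457 × +4.4% = +31.9%.

+31.9%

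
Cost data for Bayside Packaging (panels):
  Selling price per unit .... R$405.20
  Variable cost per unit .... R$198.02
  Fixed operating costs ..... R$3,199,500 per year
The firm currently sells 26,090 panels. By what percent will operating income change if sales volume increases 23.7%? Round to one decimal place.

+58.1%

Total contribution margin = 26,090 × R$207.18 = R$5,405,326.20.
EBIT = R$5,405,326.20 − R$3,199,500 = R$2,205,826.20.
Degree of operating leverage = R$5,405,326.20 / R$2,205,826.20 = 2.4505.
%ΔEBIT = DOL × %ΔSales = 2.4505 × +23.7% = +58.1%.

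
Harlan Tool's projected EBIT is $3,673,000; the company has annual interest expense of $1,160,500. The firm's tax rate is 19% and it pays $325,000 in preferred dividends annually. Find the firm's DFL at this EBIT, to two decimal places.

Annual interest charges come to $1,160,500.00.
Pre-tax preferred-dividend burden = $325,000 ÷ (1 − 0.19) = $401,234.57.
DFL = EBIT ÷ [EBIT − I − D_p/(1−t)] = $3,673,000 ÷ [$3,673,000 − $1,160,500.00 − $401,234.57] = $3,673,000 ÷ $2,111,265.43 = 1.7397.

1.74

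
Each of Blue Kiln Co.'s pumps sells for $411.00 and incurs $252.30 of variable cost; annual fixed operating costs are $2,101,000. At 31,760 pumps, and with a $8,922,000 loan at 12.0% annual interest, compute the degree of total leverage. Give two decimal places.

At 31,760 units, contribution = 31,760 × $158.70 = $5,040,312.00.
Operating income = contribution − fixed costs = $5,040,312.00 − $2,101,000 = $2,939,312.00. Interest = $1,070,640.00, so EBIT − I = $1,868,672.00.
Degree of total leverage = total CM / (EBIT − interest) = $5,040,312.00 / $1,868,672.00 = 2.6973.

2.70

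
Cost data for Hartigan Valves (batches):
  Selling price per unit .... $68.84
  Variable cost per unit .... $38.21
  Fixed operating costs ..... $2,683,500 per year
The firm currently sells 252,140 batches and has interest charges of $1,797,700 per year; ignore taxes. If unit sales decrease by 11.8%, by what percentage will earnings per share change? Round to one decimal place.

At 252,140 units, contribution = 252,140 × $30.63 = $7,723,048.20.
Operating income = contribution − fixed costs = $7,723,048.20 − $2,683,500 = $5,039,548.20.
After interest of $1,797,700.00, pre-tax earnings = $3,241,848.20.
DCL = total CM / (EBIT − I) = $7,723,048.20 / $3,241,848.20 = 2.3823.
%ΔEPS = DCL × %ΔSales = 2.3823 × -11.8% = -28.1%.

-28.1%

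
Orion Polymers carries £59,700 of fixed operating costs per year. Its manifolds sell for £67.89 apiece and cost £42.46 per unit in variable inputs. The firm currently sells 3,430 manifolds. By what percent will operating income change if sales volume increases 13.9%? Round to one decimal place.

Total contribution margin = 3,430 × £25.43 = £87,224.90.
Subtracting fixed costs: EBIT = £87,224.90 − £59,700 = £27,524.90.
Degree of operating leverage = £87,224.90 / £27,524.90 = 3.1689.
So EBIT moves 3.1689 × (+13.9%) = +44.0%.

+44.0%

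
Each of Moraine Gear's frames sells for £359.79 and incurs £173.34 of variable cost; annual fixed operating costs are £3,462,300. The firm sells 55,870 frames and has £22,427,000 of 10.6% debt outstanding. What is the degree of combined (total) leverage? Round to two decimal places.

2.28

At 55,870 units, contribution = 55,870 × £186.45 = £10,416,961.50.
EBIT = £10,416,961.50 − £3,462,300 = £6,954,661.50. Interest = £2,377,262.00, so EBIT − I = £4,577,399.50.
Degree of total leverage = total CM / (EBIT − interest) = £10,416,961.50 / £4,577,399.50 = 2.2757.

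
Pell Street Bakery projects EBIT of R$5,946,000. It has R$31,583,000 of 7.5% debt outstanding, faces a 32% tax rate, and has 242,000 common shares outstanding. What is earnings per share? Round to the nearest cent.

R$10.05

Pre-tax income = R$5,946,000 − R$2,368,725.00 = R$3,577,275.00.
After tax at 32%: net income = R$3,577,275.00 × 0.68 = R$2,432,547.00.
Per share: R$2,432,547.00 / 242,000 shares = R$10.05.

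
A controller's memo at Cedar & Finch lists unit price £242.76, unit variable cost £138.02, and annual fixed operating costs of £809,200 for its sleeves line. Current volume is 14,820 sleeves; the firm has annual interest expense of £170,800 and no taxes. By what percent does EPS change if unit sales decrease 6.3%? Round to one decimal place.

Contribution at this volume is 14,820 × £104.74 = £1,552,246.80.
Operating income = contribution − fixed costs = £1,552,246.80 − £809,200 = £743,046.80.
Interest = £170,800.00, so EBIT − I = £572,246.80.
DCL = total CM / (EBIT − I) = £1,552,246.80 / £572,246.80 = 2.7125.
EPS therefore changes by 2.7125 × (-6.3%) = -17.1%.

-17.1%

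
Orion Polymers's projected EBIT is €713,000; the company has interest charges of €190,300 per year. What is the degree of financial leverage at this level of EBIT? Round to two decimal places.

1.36

Annual interest charges come to €190,300.00.
Degree of financial leverage = EBIT / (EBIT − interest) = €713,000 / €522,700.00 = 1.3641.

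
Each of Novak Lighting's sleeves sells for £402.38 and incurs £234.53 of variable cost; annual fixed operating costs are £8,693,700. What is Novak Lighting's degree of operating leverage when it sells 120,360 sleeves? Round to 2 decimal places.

Contribution at this volume is 120,360 × £167.85 = £20,202,426.00.
EBIT = £20,202,426.00 − £8,693,700 = £11,508,726.00.
So DOL = total CM / EBIT = £20,202,426.00 / £11,508,726.00 = 1.7554.

1.76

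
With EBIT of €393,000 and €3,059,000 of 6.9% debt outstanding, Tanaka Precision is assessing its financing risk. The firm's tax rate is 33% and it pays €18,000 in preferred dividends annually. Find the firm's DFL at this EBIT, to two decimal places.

2.53

Interest = €211,071.00.
Pre-tax preferred-dividend burden = €18,000 ÷ (1 − 0.33) = €26,865.67.
DFL = EBIT ÷ [EBIT − I − D_p/(1−t)] = €393,000 ÷ [€393,000 − €211,071.00 − €26,865.67] = €393,000 ÷ €155,063.33 = 2.5344.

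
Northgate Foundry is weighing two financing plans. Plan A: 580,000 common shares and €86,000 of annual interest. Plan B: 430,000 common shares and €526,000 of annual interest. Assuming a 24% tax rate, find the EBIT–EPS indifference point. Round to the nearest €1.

€1,787,333

Set EPS_A = EPS_B: (EBIT − €86,000)(1 − 0.24) ÷ 580,000 = (EBIT − €526,000)(1 − 0.24) ÷ 430,000.
The (1 − t) factor cancels: (EBIT − 86,000) × 430,000 = (EBIT − 526,000) × 580,000.
Solving, EBIT = (526,000·580,000 − 86,000·430,000) / (580,000 − 430,000) = 268,100,000,000 / 150,000 = 1,787,333.33.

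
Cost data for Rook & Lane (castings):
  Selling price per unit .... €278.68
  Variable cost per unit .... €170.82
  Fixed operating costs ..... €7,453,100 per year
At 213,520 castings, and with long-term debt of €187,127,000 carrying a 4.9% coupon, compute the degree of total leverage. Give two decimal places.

At 213,520 units, contribution = 213,520 × €107.86 = €23,030,267.20.
EBIT = €23,030,267.20 − €7,453,100 = €15,577,167.20. Interest = €9,169,223.00, so EBIT − I = €6,407,944.20.
Degree of total leverage = total CM / (EBIT − interest) = €23,030,267.20 / €6,407,944.20 = 3.5940.

3.59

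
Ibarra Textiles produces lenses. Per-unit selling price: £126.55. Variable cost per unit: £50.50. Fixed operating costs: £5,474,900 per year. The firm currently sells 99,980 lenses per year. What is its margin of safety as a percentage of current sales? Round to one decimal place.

28.0%

Unit CM = price − variable cost = £126.55 − £50.50 = £76.05. Break-even units = £5,474,900 ÷ £76.05 = 71,990.80; break-even revenue = 71,990.80 × £126.55 = £9,110,435.17.
Current sales = 99,980 × £126.55 = £12,652,469.00.
Margin of safety = (£12,652,469.00 − £9,110,435.17) ÷ £12,652,469.00 = 28.0%.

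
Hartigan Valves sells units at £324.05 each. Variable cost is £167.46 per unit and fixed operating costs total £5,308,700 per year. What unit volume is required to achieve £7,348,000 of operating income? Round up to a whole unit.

Unit CM = price − variable cost = £324.05 − £167.46 = £156.59.
Need Q such that Q × £156.59 − £5,308,700 = £7,348,000, i.e. Q = £12,656,700 / £156.59 = 80,827.00 → 80,828.

80,828 units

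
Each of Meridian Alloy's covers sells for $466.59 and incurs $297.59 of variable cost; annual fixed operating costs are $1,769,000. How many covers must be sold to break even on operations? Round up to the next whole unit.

Unit CM = price − variable cost = $466.59 − $297.59 = $169.00.
Break-even Q = $1,769,000 / $169.00 = 10,467.46 → 10,468 covers.

10,468 covers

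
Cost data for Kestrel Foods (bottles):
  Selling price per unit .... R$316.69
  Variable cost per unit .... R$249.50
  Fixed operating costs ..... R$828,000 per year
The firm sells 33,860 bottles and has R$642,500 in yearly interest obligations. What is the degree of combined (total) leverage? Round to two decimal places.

At 33,860 units, contribution = 33,860 × R$67.19 = R$2,275,053.40.
Operating income = contribution − fixed costs = R$2,275,053.40 − R$828,000 = R$1,447,053.40. Interest = R$642,500.00, so EBIT − I = R$804,553.40.
DCL = contribution ÷ (EBIT − I) = R$2,275,053.40 ÷ R$804,553.40 = 2.8277.

2.83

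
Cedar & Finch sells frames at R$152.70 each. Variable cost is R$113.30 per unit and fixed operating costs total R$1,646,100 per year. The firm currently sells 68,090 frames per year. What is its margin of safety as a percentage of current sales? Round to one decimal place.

Contribution margin per unit = R$152.70 − R$113.30 = R$39.40. Break-even units = R$1,646,100 ÷ R$39.40 = 41,779.19; break-even revenue = 41,779.19 × R$152.70 = R$6,379,681.98.
Current sales = 68,090 × R$152.70 = R$10,397,343.00.
Margin of safety = (R$10,397,343.00 − R$6,379,681.98) ÷ R$10,397,343.00 = 38.6%.

38.6%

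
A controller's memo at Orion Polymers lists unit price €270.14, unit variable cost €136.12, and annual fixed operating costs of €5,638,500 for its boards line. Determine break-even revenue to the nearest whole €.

CM per unit = €270.14 − €136.12 = €134.02; CM ratio = €134.02 / €270.14 = 0.4961.
Break-even sales = FC ÷ CM ratio = €5,638,500 × €270.14 / €134.02 = €11,365,351.

€11,365,351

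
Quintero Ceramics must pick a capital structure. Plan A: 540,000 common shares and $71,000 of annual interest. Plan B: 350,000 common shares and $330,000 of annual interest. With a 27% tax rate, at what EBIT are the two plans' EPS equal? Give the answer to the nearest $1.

$807,105

Set EPS_A = EPS_B: (EBIT − $71,000)(1 − 0.27) ÷ 540,000 = (EBIT − $330,000)(1 − 0.27) ÷ 350,000.
Cancelling (1 − t) and cross-multiplying: 350,000·(EBIT − 71,000) = 540,000·(EBIT − 330,000).
Solving, EBIT = (330,000·540,000 − 71,000·350,000) / (540,000 − 350,000) = 153,350,000,000 / 190,000 = 807,105.26.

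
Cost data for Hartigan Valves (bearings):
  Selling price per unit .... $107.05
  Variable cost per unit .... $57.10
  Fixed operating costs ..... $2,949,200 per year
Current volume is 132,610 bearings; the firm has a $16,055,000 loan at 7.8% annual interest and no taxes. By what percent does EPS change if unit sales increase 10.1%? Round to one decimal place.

At 132,610 units, contribution = 132,610 × $49.95 = $6,623,869.50.
Subtracting fixed costs: EBIT = $6,623,869.50 − $2,949,200 = $3,674,669.50.
After interest of $1,252,290.00, pre-tax earnings = $2,422,379.50.
Degree of combined leverage = contribution ÷ (EBIT − I) = $6,623,869.50 ÷ $2,422,379.50 = 2.7344.
%ΔEPS = DCL × %ΔSales = 2.7344 × +10.1% = +27.6%.

+27.6%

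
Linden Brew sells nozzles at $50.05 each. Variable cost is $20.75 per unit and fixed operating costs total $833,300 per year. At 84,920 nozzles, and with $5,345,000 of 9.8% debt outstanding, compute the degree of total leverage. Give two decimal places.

Total contribution margin = 84,920 × $29.30 = $2,488,156.00.
Subtracting fixed costs: EBIT = $2,488,156.00 − $833,300 = $1,654,856.00. Interest = $523,810.00, so EBIT − I = $1,131,046.00.
Degree of total leverage = total CM / (EBIT − interest) = $2,488,156.00 / $1,131,046.00 = 2.1999.

2.20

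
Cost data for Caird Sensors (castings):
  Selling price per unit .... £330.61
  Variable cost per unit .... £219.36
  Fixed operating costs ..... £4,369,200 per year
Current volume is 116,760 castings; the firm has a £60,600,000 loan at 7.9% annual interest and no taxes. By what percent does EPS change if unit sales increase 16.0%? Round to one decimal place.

Contribution at this volume is 116,760 × £111.25 = £12,989,550.00.
Subtracting fixed costs: EBIT = £12,989,550.00 − £4,369,200 = £8,620,350.00.
Interest = £4,787,400.00, so EBIT − I = £3,832,950.00.
DCL = total CM / (EBIT − I) = £12,989,550.00 / £3,832,950.00 = 3.3889.
EPS therefore changes by 3.3889 × (+16.0%) = +54.2%.

+54.2%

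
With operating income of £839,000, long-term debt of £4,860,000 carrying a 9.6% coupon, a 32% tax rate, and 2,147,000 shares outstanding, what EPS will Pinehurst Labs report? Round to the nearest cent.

Interest = £466,560.00, so EBT = £839,000 − £466,560.00 = £372,440.00.
After tax at 32%: net income = £372,440.00 × 0.68 = £253,259.20.
Per share: £253,259.20 / 2,147,000 shares = £0.12.

£0.12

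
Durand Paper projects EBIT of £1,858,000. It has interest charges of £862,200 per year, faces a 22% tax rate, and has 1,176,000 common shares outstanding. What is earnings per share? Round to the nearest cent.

Pre-tax income = £1,858,000 − £862,200.00 = £995,800.00.
Net income = £995,800.00 × (1 − 0.22) = £776,724.00.
Per share: £776,724.00 / 1,176,000 shares = £0.66.

£0.66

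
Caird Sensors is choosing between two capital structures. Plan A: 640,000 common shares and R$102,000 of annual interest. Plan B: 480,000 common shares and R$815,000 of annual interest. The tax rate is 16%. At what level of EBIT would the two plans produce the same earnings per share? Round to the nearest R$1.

R$2,954,000

Set EPS_A = EPS_B: (EBIT − R$102,000)(1 − 0.16) ÷ 640,000 = (EBIT − R$815,000)(1 − 0.16) ÷ 480,000.
Cancelling (1 − t) and cross-multiplying: 480,000·(EBIT − 102,000) = 640,000·(EBIT − 815,000).
Solving, EBIT = (815,000·640,000 − 102,000·480,000) / (640,000 − 480,000) = 472,640,000,000 / 160,000 = 2,954,000.00.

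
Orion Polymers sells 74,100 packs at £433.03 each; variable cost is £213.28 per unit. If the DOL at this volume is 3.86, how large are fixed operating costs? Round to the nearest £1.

At 74,100 units, contribution = 74,100 × £219.75 = £16,283,475.00.
Since DOL = CM ÷ EBIT, EBIT = £16,283,475.00 ÷ 3.86 = £4,218,516.84.
And FC = contribution − EBIT = £16,283,475.00 − £4,218,516.84 = £12,064,958.

£12,064,958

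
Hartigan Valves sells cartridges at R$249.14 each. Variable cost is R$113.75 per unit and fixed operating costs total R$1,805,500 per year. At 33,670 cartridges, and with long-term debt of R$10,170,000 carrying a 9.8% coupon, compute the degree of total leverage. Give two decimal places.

2.60

Contribution at this volume is 33,670 × R$135.39 = R$4,558,581.30.
Subtracting fixed costs: EBIT = R$4,558,581.30 − R$1,805,500 = R$2,753,081.30. Interest = R$996,660.00, so EBIT − I = R$1,756,421.30.
DCL = contribution ÷ (EBIT − I) = R$4,558,581.30 ÷ R$1,756,421.30 = 2.5954.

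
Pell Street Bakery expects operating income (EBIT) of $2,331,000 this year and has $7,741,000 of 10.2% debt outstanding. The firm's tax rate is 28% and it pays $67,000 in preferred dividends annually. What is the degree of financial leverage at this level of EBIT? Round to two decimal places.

1.61

Annual interest charges come to $789,582.00.
Preferred dividends grossed up pre-tax: $67,000 / (1 − 0.28) = $93,055.56.
DFL = EBIT ÷ [EBIT − I − D_p/(1−t)] = $2,331,000 ÷ [$2,331,000 − $789,582.00 − $93,055.56] = $2,331,000 ÷ $1,448,362.44 = 1.6094.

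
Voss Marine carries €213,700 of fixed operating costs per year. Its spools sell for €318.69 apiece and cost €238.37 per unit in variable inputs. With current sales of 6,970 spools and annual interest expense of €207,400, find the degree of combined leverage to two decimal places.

At 6,970 units, contribution = 6,970 × €80.32 = €559,830.40.
Operating income = contribution − fixed costs = €559,830.40 − €213,700 = €346,130.40. Interest = €207,400.00, so EBIT − I = €138,730.40.
Degree of total leverage = total CM / (EBIT − interest) = €559,830.40 / €138,730.40 = 4.0354.

4.04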